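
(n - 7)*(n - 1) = n^2 - 8*n + 7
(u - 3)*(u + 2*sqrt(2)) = u^2 - 3*u + 2*sqrt(2)*u - 6*sqrt(2)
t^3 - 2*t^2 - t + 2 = (t - 2)*(t - 1)*(t + 1)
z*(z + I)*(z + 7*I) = z^3 + 8*I*z^2 - 7*z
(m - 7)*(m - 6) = m^2 - 13*m + 42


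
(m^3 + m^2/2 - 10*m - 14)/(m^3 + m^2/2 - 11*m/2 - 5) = (2*m^2 - 3*m - 14)/(2*m^2 - 3*m - 5)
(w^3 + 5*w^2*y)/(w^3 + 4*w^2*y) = (w + 5*y)/(w + 4*y)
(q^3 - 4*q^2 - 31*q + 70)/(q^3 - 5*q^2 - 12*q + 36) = (q^2 - 2*q - 35)/(q^2 - 3*q - 18)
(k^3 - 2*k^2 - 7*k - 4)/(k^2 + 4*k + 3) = (k^2 - 3*k - 4)/(k + 3)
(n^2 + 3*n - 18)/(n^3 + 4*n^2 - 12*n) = (n - 3)/(n*(n - 2))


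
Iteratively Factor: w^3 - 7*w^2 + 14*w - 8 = (w - 2)*(w^2 - 5*w + 4) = (w - 2)*(w - 1)*(w - 4)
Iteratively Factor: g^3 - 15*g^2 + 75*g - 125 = (g - 5)*(g^2 - 10*g + 25) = (g - 5)^2*(g - 5)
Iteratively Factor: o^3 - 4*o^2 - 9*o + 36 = (o + 3)*(o^2 - 7*o + 12) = (o - 3)*(o + 3)*(o - 4)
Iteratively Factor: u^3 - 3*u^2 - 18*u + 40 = (u + 4)*(u^2 - 7*u + 10) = (u - 5)*(u + 4)*(u - 2)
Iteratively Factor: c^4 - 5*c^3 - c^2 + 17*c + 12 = (c - 4)*(c^3 - c^2 - 5*c - 3) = (c - 4)*(c + 1)*(c^2 - 2*c - 3) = (c - 4)*(c + 1)^2*(c - 3)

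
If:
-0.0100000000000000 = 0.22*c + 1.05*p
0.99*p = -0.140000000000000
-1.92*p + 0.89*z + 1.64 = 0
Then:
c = 0.63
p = -0.14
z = -2.15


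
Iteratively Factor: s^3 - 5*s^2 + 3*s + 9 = (s + 1)*(s^2 - 6*s + 9) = (s - 3)*(s + 1)*(s - 3)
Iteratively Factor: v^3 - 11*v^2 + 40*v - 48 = (v - 4)*(v^2 - 7*v + 12) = (v - 4)^2*(v - 3)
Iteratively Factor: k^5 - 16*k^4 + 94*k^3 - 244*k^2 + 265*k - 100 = (k - 4)*(k^4 - 12*k^3 + 46*k^2 - 60*k + 25) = (k - 4)*(k - 1)*(k^3 - 11*k^2 + 35*k - 25) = (k - 5)*(k - 4)*(k - 1)*(k^2 - 6*k + 5) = (k - 5)*(k - 4)*(k - 1)^2*(k - 5)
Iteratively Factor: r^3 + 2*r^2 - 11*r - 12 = (r + 4)*(r^2 - 2*r - 3) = (r - 3)*(r + 4)*(r + 1)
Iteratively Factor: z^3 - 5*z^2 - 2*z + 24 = (z - 4)*(z^2 - z - 6) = (z - 4)*(z + 2)*(z - 3)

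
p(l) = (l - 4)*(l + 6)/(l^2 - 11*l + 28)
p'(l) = (11 - 2*l)*(l - 4)*(l + 6)/(l^2 - 11*l + 28)^2 + (l - 4)/(l^2 - 11*l + 28) + (l + 6)/(l^2 - 11*l + 28) = -13/(l^2 - 14*l + 49)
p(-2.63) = -0.35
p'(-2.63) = -0.14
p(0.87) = -1.12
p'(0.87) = -0.35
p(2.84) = -2.12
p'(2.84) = -0.75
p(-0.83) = -0.66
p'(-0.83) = -0.21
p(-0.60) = -0.71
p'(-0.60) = -0.23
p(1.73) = -1.47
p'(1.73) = -0.47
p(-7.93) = 0.13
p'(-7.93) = -0.06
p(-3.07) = -0.29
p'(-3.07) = -0.13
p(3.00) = -2.25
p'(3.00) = -0.81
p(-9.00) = 0.19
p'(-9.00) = -0.05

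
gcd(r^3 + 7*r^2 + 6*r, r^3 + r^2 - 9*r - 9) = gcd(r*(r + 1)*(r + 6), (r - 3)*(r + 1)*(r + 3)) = r + 1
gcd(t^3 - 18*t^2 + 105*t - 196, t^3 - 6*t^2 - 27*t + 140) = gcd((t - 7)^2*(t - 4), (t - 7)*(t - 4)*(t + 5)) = t^2 - 11*t + 28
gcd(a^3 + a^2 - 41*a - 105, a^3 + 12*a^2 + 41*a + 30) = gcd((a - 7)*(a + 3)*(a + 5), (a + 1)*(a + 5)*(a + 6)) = a + 5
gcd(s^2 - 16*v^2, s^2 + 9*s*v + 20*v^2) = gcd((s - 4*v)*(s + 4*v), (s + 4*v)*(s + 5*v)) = s + 4*v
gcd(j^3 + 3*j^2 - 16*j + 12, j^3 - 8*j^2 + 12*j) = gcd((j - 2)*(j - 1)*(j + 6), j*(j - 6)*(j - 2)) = j - 2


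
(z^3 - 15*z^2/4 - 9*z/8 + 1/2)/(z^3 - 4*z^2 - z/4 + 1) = (4*z - 1)/(2*(2*z - 1))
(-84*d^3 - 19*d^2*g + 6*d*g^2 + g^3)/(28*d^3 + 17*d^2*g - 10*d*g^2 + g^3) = (-21*d^2 - 10*d*g - g^2)/(7*d^2 + 6*d*g - g^2)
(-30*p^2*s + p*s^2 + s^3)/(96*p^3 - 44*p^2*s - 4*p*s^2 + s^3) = s*(-5*p + s)/(16*p^2 - 10*p*s + s^2)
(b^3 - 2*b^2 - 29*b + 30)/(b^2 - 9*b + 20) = (b^3 - 2*b^2 - 29*b + 30)/(b^2 - 9*b + 20)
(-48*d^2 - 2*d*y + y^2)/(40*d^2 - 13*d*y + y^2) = (6*d + y)/(-5*d + y)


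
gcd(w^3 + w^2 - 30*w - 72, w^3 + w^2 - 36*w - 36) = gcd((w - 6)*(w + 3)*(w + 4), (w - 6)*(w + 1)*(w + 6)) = w - 6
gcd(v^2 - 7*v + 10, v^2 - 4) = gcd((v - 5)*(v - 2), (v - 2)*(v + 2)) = v - 2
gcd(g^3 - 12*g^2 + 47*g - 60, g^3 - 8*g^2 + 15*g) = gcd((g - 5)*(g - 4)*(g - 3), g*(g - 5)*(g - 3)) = g^2 - 8*g + 15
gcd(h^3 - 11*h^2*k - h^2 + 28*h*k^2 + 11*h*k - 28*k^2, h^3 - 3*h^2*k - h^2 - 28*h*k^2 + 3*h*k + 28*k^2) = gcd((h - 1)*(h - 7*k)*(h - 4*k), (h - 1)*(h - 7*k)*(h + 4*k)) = h^2 - 7*h*k - h + 7*k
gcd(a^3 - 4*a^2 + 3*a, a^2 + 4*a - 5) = a - 1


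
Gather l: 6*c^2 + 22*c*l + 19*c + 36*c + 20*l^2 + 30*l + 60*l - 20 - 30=6*c^2 + 55*c + 20*l^2 + l*(22*c + 90) - 50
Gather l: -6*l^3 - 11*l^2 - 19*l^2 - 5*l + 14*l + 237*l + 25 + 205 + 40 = -6*l^3 - 30*l^2 + 246*l + 270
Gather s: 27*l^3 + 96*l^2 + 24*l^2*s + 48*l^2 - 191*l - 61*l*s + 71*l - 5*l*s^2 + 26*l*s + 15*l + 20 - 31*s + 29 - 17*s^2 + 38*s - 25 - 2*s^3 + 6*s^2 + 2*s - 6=27*l^3 + 144*l^2 - 105*l - 2*s^3 + s^2*(-5*l - 11) + s*(24*l^2 - 35*l + 9) + 18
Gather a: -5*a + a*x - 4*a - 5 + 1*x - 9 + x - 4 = a*(x - 9) + 2*x - 18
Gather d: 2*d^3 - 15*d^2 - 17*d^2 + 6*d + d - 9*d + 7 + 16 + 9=2*d^3 - 32*d^2 - 2*d + 32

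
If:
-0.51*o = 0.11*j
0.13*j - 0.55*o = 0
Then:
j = 0.00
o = 0.00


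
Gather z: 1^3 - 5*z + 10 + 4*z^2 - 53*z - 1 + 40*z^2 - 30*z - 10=44*z^2 - 88*z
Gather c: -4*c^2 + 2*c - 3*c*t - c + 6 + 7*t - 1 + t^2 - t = -4*c^2 + c*(1 - 3*t) + t^2 + 6*t + 5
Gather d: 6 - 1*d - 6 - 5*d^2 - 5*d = -5*d^2 - 6*d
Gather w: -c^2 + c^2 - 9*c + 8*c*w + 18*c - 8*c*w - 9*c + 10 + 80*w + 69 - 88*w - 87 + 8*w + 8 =0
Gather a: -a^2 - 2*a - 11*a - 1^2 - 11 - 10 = -a^2 - 13*a - 22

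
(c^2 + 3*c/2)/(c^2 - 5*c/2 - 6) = c/(c - 4)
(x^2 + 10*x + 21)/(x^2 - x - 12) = (x + 7)/(x - 4)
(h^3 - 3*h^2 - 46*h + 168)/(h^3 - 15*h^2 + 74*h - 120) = (h + 7)/(h - 5)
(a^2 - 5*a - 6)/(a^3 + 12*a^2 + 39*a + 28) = (a - 6)/(a^2 + 11*a + 28)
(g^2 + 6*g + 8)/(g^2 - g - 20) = (g + 2)/(g - 5)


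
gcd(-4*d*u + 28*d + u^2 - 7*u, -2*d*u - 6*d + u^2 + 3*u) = 1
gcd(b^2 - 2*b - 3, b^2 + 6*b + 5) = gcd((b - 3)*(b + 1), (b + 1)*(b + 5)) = b + 1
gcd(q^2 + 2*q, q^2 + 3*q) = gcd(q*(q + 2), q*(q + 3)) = q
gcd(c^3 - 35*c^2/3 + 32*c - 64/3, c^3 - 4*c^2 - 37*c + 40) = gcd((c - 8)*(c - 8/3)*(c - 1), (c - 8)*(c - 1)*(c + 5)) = c^2 - 9*c + 8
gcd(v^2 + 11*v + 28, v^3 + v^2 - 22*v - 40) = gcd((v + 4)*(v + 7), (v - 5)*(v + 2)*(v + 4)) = v + 4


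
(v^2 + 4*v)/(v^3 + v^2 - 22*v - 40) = v/(v^2 - 3*v - 10)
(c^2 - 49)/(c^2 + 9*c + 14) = (c - 7)/(c + 2)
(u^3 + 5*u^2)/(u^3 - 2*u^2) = (u + 5)/(u - 2)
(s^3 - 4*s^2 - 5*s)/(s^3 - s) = (s - 5)/(s - 1)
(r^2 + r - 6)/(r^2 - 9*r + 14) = (r + 3)/(r - 7)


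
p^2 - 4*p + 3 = (p - 3)*(p - 1)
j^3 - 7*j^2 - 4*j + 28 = (j - 7)*(j - 2)*(j + 2)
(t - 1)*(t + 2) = t^2 + t - 2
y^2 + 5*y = y*(y + 5)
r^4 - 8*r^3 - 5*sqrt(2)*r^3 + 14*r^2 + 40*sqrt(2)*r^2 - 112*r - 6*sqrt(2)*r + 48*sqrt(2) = (r - 8)*(r - 3*sqrt(2))*(r - sqrt(2))^2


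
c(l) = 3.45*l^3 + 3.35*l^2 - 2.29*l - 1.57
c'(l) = 10.35*l^2 + 6.7*l - 2.29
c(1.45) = 12.67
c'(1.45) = 29.19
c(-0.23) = -0.91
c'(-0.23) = -3.28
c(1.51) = 14.49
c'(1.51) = 31.43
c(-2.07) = -13.08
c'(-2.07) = 28.19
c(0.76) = 0.14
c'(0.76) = 8.78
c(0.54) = -1.29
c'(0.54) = 4.35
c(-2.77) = -42.85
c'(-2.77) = 58.57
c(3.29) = 150.02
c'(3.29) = 131.78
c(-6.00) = -612.43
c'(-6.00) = 330.11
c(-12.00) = -5453.29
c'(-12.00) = 1407.71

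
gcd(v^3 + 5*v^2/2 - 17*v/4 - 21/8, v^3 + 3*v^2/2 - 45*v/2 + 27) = v - 3/2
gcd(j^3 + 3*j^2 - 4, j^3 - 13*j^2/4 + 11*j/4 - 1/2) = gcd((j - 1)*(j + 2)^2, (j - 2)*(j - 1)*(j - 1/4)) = j - 1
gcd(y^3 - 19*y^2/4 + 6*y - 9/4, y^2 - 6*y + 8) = 1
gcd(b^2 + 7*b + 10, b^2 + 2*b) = b + 2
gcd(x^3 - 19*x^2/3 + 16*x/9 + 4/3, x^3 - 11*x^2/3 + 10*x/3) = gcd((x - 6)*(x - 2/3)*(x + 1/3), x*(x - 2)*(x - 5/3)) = 1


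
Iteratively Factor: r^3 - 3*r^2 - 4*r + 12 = (r - 3)*(r^2 - 4) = (r - 3)*(r + 2)*(r - 2)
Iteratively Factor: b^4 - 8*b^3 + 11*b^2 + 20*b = (b + 1)*(b^3 - 9*b^2 + 20*b) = (b - 4)*(b + 1)*(b^2 - 5*b) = (b - 5)*(b - 4)*(b + 1)*(b)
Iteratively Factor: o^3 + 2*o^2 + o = (o)*(o^2 + 2*o + 1) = o*(o + 1)*(o + 1)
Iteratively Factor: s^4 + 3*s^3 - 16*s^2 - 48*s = (s - 4)*(s^3 + 7*s^2 + 12*s) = s*(s - 4)*(s^2 + 7*s + 12) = s*(s - 4)*(s + 3)*(s + 4)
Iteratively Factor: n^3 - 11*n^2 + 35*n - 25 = (n - 5)*(n^2 - 6*n + 5) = (n - 5)^2*(n - 1)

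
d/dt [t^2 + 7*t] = 2*t + 7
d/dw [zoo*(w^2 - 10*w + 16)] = zoo*(w - 5)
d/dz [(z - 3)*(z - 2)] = 2*z - 5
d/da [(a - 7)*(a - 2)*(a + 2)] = 3*a^2 - 14*a - 4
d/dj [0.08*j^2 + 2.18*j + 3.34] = 0.16*j + 2.18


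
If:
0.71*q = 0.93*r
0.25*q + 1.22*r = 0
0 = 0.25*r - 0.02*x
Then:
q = 0.00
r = 0.00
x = 0.00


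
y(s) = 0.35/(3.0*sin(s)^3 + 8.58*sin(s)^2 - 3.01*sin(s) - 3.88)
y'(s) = 0.35*(-9.0*sin(s)^2*cos(s) - 17.16*sin(s)*cos(s) + 3.01*cos(s))/(3.0*sin(s)^3 + 8.58*sin(s)^2 - 3.01*sin(s) - 3.88)^2 = (-3.15*sin(s)^2 - 6.006*sin(s) + 1.0535)*cos(s)/(3.0*sin(s)^3 + 8.58*sin(s)^2 - 3.01*sin(s) - 3.88)^2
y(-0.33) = -0.17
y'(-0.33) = 0.57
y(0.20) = -0.09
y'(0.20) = -0.02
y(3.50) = -0.18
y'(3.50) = -0.72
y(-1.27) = 0.08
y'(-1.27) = 0.07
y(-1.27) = 0.08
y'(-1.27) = 0.07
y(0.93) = 0.46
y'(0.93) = -5.90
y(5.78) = -0.45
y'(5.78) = 4.76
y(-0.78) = 0.24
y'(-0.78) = 1.28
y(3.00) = -0.08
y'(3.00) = -0.00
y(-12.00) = -0.14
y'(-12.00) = -0.40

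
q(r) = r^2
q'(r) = 2*r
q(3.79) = 14.36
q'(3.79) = 7.58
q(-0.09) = 0.01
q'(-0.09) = -0.18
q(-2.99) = 8.94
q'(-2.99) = -5.98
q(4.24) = 17.98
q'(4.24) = 8.48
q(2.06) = 4.24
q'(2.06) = 4.12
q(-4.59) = 21.07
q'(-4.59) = -9.18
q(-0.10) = 0.01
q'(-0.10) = -0.20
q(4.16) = 17.31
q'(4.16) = 8.32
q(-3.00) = 9.00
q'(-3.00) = -6.00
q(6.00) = 36.00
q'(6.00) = 12.00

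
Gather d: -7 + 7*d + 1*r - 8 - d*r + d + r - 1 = d*(8 - r) + 2*r - 16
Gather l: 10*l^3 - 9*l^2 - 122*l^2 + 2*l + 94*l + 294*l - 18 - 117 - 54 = 10*l^3 - 131*l^2 + 390*l - 189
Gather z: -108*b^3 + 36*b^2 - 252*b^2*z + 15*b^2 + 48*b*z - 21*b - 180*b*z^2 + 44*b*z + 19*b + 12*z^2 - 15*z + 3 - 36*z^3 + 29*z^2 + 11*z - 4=-108*b^3 + 51*b^2 - 2*b - 36*z^3 + z^2*(41 - 180*b) + z*(-252*b^2 + 92*b - 4) - 1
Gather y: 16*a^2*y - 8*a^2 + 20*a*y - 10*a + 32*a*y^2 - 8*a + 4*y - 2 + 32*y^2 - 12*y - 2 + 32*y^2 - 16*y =-8*a^2 - 18*a + y^2*(32*a + 64) + y*(16*a^2 + 20*a - 24) - 4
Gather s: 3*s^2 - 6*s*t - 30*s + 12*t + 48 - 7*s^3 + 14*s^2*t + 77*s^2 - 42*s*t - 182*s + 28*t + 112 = -7*s^3 + s^2*(14*t + 80) + s*(-48*t - 212) + 40*t + 160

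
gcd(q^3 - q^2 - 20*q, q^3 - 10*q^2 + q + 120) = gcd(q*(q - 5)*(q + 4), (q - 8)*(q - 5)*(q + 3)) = q - 5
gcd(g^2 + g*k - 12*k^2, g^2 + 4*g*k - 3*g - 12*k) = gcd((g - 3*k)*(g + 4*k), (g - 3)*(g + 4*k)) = g + 4*k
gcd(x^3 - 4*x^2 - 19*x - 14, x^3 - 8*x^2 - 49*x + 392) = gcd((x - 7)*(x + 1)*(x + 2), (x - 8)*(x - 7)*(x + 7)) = x - 7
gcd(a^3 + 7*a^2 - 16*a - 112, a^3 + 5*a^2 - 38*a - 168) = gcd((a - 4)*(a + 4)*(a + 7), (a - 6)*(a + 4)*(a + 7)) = a^2 + 11*a + 28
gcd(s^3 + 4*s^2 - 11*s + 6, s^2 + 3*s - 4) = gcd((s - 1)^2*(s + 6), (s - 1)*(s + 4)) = s - 1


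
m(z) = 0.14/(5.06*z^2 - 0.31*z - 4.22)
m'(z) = 0.14*(0.31 - 10.12*z)/(5.06*z^2 - 0.31*z - 4.22)^2 = (0.0434 - 1.4168*z)/(-5.06*z^2 + 0.31*z + 4.22)^2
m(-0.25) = -0.04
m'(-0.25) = 0.03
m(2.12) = 0.01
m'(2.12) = -0.01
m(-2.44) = 0.01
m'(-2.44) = 0.00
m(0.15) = -0.03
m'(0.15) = -0.01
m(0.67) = -0.06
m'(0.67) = -0.19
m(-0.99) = 0.13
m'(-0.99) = 1.32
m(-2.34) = 0.01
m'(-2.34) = 0.01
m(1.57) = 0.02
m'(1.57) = -0.04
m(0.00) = -0.03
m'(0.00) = 0.00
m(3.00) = 0.00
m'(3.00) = -0.00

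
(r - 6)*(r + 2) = r^2 - 4*r - 12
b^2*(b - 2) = b^3 - 2*b^2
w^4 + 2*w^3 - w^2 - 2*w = w*(w - 1)*(w + 1)*(w + 2)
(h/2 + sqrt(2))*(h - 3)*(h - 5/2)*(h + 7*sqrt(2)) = h^4/2 - 11*h^3/4 + 9*sqrt(2)*h^3/2 - 99*sqrt(2)*h^2/4 + 71*h^2/4 - 77*h + 135*sqrt(2)*h/4 + 105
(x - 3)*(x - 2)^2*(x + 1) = x^4 - 6*x^3 + 9*x^2 + 4*x - 12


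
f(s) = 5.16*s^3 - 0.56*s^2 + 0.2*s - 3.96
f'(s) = 15.48*s^2 - 1.12*s + 0.2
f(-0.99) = -9.71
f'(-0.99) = 16.48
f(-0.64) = -5.67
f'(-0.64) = 7.26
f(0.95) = 0.15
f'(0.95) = 13.11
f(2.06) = 39.18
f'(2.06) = 63.58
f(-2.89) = -133.77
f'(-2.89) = 132.73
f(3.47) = 205.59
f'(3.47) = 182.71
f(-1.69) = -30.80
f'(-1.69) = 46.31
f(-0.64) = -5.67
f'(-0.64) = 7.26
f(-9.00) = -3812.76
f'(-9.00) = 1264.16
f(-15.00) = -17547.96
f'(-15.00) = 3500.00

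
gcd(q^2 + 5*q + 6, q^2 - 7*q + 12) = 1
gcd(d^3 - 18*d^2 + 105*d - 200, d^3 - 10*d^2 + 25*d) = d^2 - 10*d + 25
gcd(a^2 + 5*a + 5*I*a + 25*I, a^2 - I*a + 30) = a + 5*I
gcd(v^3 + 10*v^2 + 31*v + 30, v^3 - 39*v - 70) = v^2 + 7*v + 10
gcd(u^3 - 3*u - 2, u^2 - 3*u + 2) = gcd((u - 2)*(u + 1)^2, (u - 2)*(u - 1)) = u - 2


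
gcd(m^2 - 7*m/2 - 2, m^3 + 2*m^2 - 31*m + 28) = m - 4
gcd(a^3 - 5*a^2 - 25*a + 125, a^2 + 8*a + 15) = a + 5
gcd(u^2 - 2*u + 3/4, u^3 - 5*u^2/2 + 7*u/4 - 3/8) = u^2 - 2*u + 3/4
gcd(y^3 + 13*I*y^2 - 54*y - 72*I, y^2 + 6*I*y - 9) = y + 3*I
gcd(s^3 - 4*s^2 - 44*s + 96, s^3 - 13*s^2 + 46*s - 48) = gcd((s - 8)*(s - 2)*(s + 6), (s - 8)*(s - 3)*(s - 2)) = s^2 - 10*s + 16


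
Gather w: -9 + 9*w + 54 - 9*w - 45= 0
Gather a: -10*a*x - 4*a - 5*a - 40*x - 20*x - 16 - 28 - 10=a*(-10*x - 9) - 60*x - 54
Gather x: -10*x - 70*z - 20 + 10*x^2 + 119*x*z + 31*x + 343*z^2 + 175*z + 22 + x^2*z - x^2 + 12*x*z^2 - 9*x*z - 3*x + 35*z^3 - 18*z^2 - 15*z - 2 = x^2*(z + 9) + x*(12*z^2 + 110*z + 18) + 35*z^3 + 325*z^2 + 90*z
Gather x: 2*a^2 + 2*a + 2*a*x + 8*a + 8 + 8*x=2*a^2 + 10*a + x*(2*a + 8) + 8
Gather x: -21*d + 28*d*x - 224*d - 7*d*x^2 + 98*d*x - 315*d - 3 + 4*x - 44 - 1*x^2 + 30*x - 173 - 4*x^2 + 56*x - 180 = -560*d + x^2*(-7*d - 5) + x*(126*d + 90) - 400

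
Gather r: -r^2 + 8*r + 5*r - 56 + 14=-r^2 + 13*r - 42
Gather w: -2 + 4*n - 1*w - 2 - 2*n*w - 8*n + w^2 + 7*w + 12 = -4*n + w^2 + w*(6 - 2*n) + 8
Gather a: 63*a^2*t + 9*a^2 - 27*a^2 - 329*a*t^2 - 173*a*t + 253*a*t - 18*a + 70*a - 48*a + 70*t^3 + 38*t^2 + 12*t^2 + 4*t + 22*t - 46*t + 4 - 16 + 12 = a^2*(63*t - 18) + a*(-329*t^2 + 80*t + 4) + 70*t^3 + 50*t^2 - 20*t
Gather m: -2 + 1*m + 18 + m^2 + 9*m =m^2 + 10*m + 16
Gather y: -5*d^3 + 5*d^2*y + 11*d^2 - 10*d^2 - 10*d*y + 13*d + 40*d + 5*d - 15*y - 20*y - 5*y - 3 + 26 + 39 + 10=-5*d^3 + d^2 + 58*d + y*(5*d^2 - 10*d - 40) + 72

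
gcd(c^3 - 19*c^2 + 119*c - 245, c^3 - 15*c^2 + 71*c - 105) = c^2 - 12*c + 35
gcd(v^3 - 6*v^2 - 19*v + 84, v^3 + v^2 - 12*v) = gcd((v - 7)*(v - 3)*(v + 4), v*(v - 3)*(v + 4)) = v^2 + v - 12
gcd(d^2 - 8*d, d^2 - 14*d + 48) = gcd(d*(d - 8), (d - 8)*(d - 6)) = d - 8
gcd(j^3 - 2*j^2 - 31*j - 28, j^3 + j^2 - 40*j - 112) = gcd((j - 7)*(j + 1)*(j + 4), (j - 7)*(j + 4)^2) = j^2 - 3*j - 28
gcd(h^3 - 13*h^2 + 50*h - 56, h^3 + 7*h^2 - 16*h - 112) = h - 4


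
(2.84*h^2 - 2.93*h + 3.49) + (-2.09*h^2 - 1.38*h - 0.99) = 0.75*h^2 - 4.31*h + 2.5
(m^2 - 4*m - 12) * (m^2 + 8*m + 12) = m^4 + 4*m^3 - 32*m^2 - 144*m - 144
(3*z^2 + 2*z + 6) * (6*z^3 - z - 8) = 18*z^5 + 12*z^4 + 33*z^3 - 26*z^2 - 22*z - 48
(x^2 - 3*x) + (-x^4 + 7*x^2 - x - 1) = -x^4 + 8*x^2 - 4*x - 1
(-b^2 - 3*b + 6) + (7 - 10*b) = -b^2 - 13*b + 13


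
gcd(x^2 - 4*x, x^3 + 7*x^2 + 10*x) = x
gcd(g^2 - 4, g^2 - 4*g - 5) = 1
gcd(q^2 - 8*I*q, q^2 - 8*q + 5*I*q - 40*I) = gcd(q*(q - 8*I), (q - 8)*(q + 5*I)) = 1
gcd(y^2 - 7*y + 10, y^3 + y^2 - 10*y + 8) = y - 2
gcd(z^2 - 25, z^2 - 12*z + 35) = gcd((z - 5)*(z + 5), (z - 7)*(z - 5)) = z - 5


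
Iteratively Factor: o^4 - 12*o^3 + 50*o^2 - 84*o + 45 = (o - 5)*(o^3 - 7*o^2 + 15*o - 9) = (o - 5)*(o - 1)*(o^2 - 6*o + 9) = (o - 5)*(o - 3)*(o - 1)*(o - 3)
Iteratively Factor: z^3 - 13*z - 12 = (z + 1)*(z^2 - z - 12) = (z + 1)*(z + 3)*(z - 4)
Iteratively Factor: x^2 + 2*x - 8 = (x + 4)*(x - 2)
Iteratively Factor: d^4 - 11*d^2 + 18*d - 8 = (d - 1)*(d^3 + d^2 - 10*d + 8) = (d - 1)*(d + 4)*(d^2 - 3*d + 2) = (d - 1)^2*(d + 4)*(d - 2)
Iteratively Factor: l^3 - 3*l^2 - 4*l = (l + 1)*(l^2 - 4*l) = l*(l + 1)*(l - 4)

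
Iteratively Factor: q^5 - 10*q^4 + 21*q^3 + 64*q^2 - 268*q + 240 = (q - 2)*(q^4 - 8*q^3 + 5*q^2 + 74*q - 120) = (q - 5)*(q - 2)*(q^3 - 3*q^2 - 10*q + 24) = (q - 5)*(q - 2)^2*(q^2 - q - 12) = (q - 5)*(q - 2)^2*(q + 3)*(q - 4)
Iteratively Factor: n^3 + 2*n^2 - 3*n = (n)*(n^2 + 2*n - 3) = n*(n + 3)*(n - 1)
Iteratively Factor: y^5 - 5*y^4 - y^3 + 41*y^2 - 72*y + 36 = (y - 2)*(y^4 - 3*y^3 - 7*y^2 + 27*y - 18) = (y - 2)*(y - 1)*(y^3 - 2*y^2 - 9*y + 18) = (y - 2)^2*(y - 1)*(y^2 - 9) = (y - 2)^2*(y - 1)*(y + 3)*(y - 3)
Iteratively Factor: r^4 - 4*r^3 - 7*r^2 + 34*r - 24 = (r - 4)*(r^3 - 7*r + 6) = (r - 4)*(r - 2)*(r^2 + 2*r - 3) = (r - 4)*(r - 2)*(r + 3)*(r - 1)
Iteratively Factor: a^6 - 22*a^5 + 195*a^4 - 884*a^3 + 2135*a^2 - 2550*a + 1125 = (a - 1)*(a^5 - 21*a^4 + 174*a^3 - 710*a^2 + 1425*a - 1125) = (a - 3)*(a - 1)*(a^4 - 18*a^3 + 120*a^2 - 350*a + 375) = (a - 3)^2*(a - 1)*(a^3 - 15*a^2 + 75*a - 125) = (a - 5)*(a - 3)^2*(a - 1)*(a^2 - 10*a + 25) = (a - 5)^2*(a - 3)^2*(a - 1)*(a - 5)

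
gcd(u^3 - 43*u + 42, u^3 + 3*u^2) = 1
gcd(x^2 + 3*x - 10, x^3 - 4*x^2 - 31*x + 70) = x^2 + 3*x - 10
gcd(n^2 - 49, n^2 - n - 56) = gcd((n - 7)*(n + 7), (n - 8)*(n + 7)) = n + 7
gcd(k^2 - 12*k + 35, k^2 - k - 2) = 1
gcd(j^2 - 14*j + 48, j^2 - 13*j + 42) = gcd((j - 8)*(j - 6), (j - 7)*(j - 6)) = j - 6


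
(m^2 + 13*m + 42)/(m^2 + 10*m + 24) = (m + 7)/(m + 4)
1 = 1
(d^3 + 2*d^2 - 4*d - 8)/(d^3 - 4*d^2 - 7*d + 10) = (d^2 - 4)/(d^2 - 6*d + 5)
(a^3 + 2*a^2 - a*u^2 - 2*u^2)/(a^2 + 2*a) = a - u^2/a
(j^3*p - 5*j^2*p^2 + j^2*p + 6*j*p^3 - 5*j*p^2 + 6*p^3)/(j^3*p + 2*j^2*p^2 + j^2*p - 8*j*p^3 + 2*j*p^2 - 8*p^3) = (j - 3*p)/(j + 4*p)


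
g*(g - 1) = g^2 - g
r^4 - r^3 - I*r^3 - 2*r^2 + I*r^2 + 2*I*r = r*(r - 2)*(r + 1)*(r - I)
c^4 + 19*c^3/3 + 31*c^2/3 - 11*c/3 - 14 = (c - 1)*(c + 2)*(c + 7/3)*(c + 3)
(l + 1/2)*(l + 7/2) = l^2 + 4*l + 7/4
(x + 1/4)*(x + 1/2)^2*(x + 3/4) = x^4 + 2*x^3 + 23*x^2/16 + 7*x/16 + 3/64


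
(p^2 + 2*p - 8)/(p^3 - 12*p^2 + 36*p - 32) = (p + 4)/(p^2 - 10*p + 16)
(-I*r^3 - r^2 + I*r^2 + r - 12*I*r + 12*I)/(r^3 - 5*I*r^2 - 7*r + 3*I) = (-I*r^3 + r^2*(-1 + I) + r*(1 - 12*I) + 12*I)/(r^3 - 5*I*r^2 - 7*r + 3*I)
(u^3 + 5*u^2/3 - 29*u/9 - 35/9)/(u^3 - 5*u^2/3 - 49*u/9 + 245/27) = 3*(u + 1)/(3*u - 7)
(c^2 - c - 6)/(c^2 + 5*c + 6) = (c - 3)/(c + 3)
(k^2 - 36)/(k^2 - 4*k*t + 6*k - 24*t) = (6 - k)/(-k + 4*t)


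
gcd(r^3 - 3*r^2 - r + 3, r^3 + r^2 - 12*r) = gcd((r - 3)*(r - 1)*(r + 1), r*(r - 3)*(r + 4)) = r - 3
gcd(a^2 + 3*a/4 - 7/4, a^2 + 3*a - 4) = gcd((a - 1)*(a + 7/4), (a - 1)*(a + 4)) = a - 1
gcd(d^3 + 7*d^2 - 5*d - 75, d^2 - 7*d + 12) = d - 3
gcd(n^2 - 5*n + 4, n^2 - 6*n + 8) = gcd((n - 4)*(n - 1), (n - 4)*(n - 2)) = n - 4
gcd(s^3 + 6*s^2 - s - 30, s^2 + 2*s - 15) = s + 5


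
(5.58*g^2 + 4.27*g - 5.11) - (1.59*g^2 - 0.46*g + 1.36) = 3.99*g^2 + 4.73*g - 6.47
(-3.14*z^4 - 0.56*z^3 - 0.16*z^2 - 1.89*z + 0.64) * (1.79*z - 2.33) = -5.6206*z^5 + 6.3138*z^4 + 1.0184*z^3 - 3.0103*z^2 + 5.5493*z - 1.4912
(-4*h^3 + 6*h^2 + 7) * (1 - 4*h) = 16*h^4 - 28*h^3 + 6*h^2 - 28*h + 7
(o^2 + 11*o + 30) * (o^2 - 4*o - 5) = o^4 + 7*o^3 - 19*o^2 - 175*o - 150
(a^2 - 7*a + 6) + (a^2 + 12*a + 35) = 2*a^2 + 5*a + 41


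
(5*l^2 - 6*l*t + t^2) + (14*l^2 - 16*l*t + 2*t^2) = 19*l^2 - 22*l*t + 3*t^2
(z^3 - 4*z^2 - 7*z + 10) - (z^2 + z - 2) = z^3 - 5*z^2 - 8*z + 12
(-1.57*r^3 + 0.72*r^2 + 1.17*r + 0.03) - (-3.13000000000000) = -1.57*r^3 + 0.72*r^2 + 1.17*r + 3.16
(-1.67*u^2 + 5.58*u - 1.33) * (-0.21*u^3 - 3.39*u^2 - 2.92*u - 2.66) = 0.3507*u^5 + 4.4895*u^4 - 13.7605*u^3 - 7.3427*u^2 - 10.9592*u + 3.5378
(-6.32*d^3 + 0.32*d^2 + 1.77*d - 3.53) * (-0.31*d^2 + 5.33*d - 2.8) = 1.9592*d^5 - 33.7848*d^4 + 18.8529*d^3 + 9.6324*d^2 - 23.7709*d + 9.884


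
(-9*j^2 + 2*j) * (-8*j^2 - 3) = 72*j^4 - 16*j^3 + 27*j^2 - 6*j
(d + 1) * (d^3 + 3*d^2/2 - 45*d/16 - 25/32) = d^4 + 5*d^3/2 - 21*d^2/16 - 115*d/32 - 25/32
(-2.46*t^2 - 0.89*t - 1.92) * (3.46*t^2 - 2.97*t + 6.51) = -8.5116*t^4 + 4.2268*t^3 - 20.0145*t^2 - 0.0914999999999999*t - 12.4992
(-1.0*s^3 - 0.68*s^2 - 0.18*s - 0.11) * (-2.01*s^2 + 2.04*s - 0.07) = 2.01*s^5 - 0.6732*s^4 - 0.9554*s^3 - 0.0984999999999999*s^2 - 0.2118*s + 0.0077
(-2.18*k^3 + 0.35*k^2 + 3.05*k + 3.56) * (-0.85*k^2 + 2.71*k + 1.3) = 1.853*k^5 - 6.2053*k^4 - 4.478*k^3 + 5.6945*k^2 + 13.6126*k + 4.628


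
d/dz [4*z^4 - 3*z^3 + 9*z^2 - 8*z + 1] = 16*z^3 - 9*z^2 + 18*z - 8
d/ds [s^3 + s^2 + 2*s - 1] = 3*s^2 + 2*s + 2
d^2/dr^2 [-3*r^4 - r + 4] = -36*r^2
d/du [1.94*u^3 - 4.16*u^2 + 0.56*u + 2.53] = 5.82*u^2 - 8.32*u + 0.56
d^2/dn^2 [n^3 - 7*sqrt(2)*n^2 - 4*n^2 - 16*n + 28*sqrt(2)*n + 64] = 6*n - 14*sqrt(2) - 8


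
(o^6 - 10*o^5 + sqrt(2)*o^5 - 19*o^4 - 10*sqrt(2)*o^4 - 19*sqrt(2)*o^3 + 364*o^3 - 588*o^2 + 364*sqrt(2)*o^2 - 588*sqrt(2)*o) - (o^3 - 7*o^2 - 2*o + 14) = o^6 - 10*o^5 + sqrt(2)*o^5 - 19*o^4 - 10*sqrt(2)*o^4 - 19*sqrt(2)*o^3 + 363*o^3 - 581*o^2 + 364*sqrt(2)*o^2 - 588*sqrt(2)*o + 2*o - 14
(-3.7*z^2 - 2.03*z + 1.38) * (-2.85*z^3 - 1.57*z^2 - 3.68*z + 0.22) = 10.545*z^5 + 11.5945*z^4 + 12.8701*z^3 + 4.4898*z^2 - 5.525*z + 0.3036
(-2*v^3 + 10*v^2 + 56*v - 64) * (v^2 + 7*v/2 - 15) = -2*v^5 + 3*v^4 + 121*v^3 - 18*v^2 - 1064*v + 960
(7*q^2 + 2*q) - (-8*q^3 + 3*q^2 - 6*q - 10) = 8*q^3 + 4*q^2 + 8*q + 10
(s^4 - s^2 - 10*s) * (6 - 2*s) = -2*s^5 + 6*s^4 + 2*s^3 + 14*s^2 - 60*s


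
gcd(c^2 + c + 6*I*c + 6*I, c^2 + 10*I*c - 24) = c + 6*I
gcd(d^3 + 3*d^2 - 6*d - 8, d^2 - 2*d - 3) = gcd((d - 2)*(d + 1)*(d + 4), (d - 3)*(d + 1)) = d + 1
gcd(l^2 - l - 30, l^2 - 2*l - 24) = l - 6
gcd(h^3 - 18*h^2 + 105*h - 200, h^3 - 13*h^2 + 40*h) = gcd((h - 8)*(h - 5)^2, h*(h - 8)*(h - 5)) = h^2 - 13*h + 40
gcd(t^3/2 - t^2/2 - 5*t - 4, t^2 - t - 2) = t + 1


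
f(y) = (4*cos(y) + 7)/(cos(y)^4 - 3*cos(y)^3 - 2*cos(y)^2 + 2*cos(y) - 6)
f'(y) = (4*cos(y) + 7)*(4*sin(y)*cos(y)^3 - 9*sin(y)*cos(y)^2 - 4*sin(y)*cos(y) + 2*sin(y))/(cos(y)^4 - 3*cos(y)^3 - 2*cos(y)^2 + 2*cos(y) - 6)^2 - 4*sin(y)/(cos(y)^4 - 3*cos(y)^3 - 2*cos(y)^2 + 2*cos(y) - 6) = 16*(12*cos(y)^4 + 4*cos(y)^3 - 71*cos(y)^2 - 28*cos(y) + 38)*sin(y)/(-4*sin(y)^4 + cos(y) + 3*cos(3*y) + 28)^2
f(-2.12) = -0.69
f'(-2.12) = -0.57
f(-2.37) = -0.58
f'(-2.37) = -0.32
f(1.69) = -1.04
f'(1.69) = 1.02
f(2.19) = -0.66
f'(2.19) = 0.49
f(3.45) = -0.51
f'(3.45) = -0.05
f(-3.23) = -0.50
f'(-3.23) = 0.01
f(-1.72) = -1.01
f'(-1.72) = -1.00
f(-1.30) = -1.43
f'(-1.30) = -0.77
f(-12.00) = -1.48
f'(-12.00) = -0.30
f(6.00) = -1.40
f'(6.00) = 0.19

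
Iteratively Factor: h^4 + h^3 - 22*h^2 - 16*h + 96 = (h - 4)*(h^3 + 5*h^2 - 2*h - 24) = (h - 4)*(h + 4)*(h^2 + h - 6) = (h - 4)*(h - 2)*(h + 4)*(h + 3)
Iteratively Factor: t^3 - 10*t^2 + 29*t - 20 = (t - 1)*(t^2 - 9*t + 20) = (t - 4)*(t - 1)*(t - 5)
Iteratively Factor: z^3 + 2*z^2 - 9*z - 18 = (z - 3)*(z^2 + 5*z + 6) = (z - 3)*(z + 3)*(z + 2)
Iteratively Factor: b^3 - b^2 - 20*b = (b - 5)*(b^2 + 4*b) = b*(b - 5)*(b + 4)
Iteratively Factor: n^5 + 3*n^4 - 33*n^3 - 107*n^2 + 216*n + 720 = (n - 5)*(n^4 + 8*n^3 + 7*n^2 - 72*n - 144) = (n - 5)*(n + 4)*(n^3 + 4*n^2 - 9*n - 36) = (n - 5)*(n + 3)*(n + 4)*(n^2 + n - 12) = (n - 5)*(n + 3)*(n + 4)^2*(n - 3)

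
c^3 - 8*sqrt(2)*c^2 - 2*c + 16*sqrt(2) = (c - 8*sqrt(2))*(c - sqrt(2))*(c + sqrt(2))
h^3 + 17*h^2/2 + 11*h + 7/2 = (h + 1/2)*(h + 1)*(h + 7)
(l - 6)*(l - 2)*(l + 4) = l^3 - 4*l^2 - 20*l + 48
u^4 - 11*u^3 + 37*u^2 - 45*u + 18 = (u - 6)*(u - 3)*(u - 1)^2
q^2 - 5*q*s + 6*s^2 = (q - 3*s)*(q - 2*s)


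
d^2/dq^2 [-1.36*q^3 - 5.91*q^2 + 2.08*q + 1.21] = -8.16*q - 11.82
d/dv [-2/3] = 0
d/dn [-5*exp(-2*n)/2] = 5*exp(-2*n)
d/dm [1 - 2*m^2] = -4*m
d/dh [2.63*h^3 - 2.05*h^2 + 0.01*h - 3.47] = 7.89*h^2 - 4.1*h + 0.01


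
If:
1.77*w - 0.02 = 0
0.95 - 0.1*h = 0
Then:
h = 9.50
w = 0.01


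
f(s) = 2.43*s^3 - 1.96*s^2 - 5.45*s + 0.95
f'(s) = 7.29*s^2 - 3.92*s - 5.45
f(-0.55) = 2.95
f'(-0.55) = -1.09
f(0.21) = -0.26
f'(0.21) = -5.95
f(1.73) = -1.76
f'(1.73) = 9.59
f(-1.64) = -6.10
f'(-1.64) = 20.59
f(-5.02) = -328.49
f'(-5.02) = 197.94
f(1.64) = -2.54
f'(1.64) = 7.73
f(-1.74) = -8.30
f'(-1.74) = 23.44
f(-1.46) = -2.83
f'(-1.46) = 15.81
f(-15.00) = -8559.55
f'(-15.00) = 1693.60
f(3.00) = 32.57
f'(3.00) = 48.40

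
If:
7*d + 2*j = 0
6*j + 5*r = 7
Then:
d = 5*r/21 - 1/3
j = 7/6 - 5*r/6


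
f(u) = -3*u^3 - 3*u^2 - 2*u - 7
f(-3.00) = 53.00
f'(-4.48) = -155.75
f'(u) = -9*u^2 - 6*u - 2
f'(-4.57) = -162.54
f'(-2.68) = -50.56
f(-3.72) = 113.36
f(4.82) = -422.28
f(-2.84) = 43.20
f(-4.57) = 225.82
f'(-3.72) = -104.23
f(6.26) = -873.03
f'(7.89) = -609.61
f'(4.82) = -240.01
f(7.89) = -1683.04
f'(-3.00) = -65.00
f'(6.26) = -392.25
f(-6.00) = 545.00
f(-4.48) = 211.49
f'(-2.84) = -57.55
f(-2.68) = 34.56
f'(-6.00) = -290.00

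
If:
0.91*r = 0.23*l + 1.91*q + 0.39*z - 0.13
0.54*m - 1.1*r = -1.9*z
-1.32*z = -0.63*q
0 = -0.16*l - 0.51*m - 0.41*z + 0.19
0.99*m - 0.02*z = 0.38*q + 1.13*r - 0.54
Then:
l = -1.82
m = 0.70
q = 0.64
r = 0.87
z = 0.30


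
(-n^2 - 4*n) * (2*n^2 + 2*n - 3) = -2*n^4 - 10*n^3 - 5*n^2 + 12*n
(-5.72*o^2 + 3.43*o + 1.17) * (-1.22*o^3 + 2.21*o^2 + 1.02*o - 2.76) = 6.9784*o^5 - 16.8258*o^4 + 0.318500000000001*o^3 + 21.8715*o^2 - 8.2734*o - 3.2292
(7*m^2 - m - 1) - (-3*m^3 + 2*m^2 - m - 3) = 3*m^3 + 5*m^2 + 2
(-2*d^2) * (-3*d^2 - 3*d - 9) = 6*d^4 + 6*d^3 + 18*d^2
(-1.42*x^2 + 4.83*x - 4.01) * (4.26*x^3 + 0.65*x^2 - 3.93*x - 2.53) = -6.0492*x^5 + 19.6528*x^4 - 8.3625*x^3 - 17.9958*x^2 + 3.5394*x + 10.1453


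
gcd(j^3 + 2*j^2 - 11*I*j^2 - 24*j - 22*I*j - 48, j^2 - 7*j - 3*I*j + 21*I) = j - 3*I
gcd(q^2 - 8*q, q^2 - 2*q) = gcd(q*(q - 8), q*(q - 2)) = q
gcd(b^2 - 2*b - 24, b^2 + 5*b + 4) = b + 4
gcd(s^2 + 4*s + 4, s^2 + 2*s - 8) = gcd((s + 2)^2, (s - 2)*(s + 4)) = 1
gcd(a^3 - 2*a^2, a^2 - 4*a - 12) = 1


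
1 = 1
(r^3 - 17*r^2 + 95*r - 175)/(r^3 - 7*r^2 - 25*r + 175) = (r - 5)/(r + 5)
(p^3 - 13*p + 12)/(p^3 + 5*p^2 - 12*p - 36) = (p^2 + 3*p - 4)/(p^2 + 8*p + 12)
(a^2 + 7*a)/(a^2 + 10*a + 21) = a/(a + 3)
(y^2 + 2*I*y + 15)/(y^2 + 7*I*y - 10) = (y - 3*I)/(y + 2*I)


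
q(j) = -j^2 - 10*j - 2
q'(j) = -2*j - 10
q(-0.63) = 3.90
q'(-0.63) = -8.74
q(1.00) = -13.00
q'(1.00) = -12.00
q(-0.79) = 5.28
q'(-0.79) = -8.42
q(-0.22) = 0.15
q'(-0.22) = -9.56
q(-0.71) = 4.60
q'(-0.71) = -8.58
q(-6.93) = 19.28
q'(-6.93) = 3.86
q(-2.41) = 16.29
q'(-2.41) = -5.18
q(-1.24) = 8.86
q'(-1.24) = -7.52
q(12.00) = -266.00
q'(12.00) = -34.00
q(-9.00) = 7.00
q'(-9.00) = 8.00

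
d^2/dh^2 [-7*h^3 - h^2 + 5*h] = -42*h - 2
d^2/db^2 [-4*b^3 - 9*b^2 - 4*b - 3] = -24*b - 18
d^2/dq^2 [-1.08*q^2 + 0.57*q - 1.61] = -2.16000000000000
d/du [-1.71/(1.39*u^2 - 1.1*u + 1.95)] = (4.7538*u - 1.881)/(1.39*u^2 - 1.1*u + 1.95)^2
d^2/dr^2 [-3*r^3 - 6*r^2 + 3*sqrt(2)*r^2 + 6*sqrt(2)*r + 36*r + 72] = -18*r - 12 + 6*sqrt(2)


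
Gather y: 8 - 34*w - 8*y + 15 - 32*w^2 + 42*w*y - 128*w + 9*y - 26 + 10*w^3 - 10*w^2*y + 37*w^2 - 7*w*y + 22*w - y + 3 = 10*w^3 + 5*w^2 - 140*w + y*(-10*w^2 + 35*w)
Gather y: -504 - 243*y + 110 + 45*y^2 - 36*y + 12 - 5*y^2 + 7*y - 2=40*y^2 - 272*y - 384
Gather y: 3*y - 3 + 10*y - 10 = 13*y - 13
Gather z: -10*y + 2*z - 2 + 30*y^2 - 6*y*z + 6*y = 30*y^2 - 4*y + z*(2 - 6*y) - 2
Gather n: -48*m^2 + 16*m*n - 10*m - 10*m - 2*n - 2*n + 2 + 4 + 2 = -48*m^2 - 20*m + n*(16*m - 4) + 8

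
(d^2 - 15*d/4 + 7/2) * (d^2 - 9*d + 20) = d^4 - 51*d^3/4 + 229*d^2/4 - 213*d/2 + 70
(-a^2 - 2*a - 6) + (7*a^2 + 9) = 6*a^2 - 2*a + 3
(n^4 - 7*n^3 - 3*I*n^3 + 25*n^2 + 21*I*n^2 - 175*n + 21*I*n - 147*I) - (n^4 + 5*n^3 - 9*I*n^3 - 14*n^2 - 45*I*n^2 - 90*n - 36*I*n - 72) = -12*n^3 + 6*I*n^3 + 39*n^2 + 66*I*n^2 - 85*n + 57*I*n + 72 - 147*I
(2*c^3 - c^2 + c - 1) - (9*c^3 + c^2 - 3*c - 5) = -7*c^3 - 2*c^2 + 4*c + 4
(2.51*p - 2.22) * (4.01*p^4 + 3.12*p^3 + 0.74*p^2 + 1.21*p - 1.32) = 10.0651*p^5 - 1.071*p^4 - 5.069*p^3 + 1.3943*p^2 - 5.9994*p + 2.9304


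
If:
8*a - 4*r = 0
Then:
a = r/2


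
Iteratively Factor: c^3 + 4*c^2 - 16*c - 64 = (c + 4)*(c^2 - 16) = (c + 4)^2*(c - 4)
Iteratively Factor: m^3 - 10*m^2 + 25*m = (m - 5)*(m^2 - 5*m) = m*(m - 5)*(m - 5)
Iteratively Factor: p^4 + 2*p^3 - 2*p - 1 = (p + 1)*(p^3 + p^2 - p - 1) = (p - 1)*(p + 1)*(p^2 + 2*p + 1) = (p - 1)*(p + 1)^2*(p + 1)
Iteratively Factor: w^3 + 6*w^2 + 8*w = (w)*(w^2 + 6*w + 8) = w*(w + 4)*(w + 2)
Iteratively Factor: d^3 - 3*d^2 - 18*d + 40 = (d - 5)*(d^2 + 2*d - 8) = (d - 5)*(d - 2)*(d + 4)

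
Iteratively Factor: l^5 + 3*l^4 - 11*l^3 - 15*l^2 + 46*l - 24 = (l + 4)*(l^4 - l^3 - 7*l^2 + 13*l - 6) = (l + 3)*(l + 4)*(l^3 - 4*l^2 + 5*l - 2) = (l - 2)*(l + 3)*(l + 4)*(l^2 - 2*l + 1) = (l - 2)*(l - 1)*(l + 3)*(l + 4)*(l - 1)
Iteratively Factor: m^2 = (m)*(m)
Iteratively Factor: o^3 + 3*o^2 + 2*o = (o + 2)*(o^2 + o) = (o + 1)*(o + 2)*(o)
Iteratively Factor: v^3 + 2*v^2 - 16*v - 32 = (v + 2)*(v^2 - 16) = (v + 2)*(v + 4)*(v - 4)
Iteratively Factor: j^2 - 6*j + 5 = (j - 1)*(j - 5)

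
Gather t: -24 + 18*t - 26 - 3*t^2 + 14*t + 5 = -3*t^2 + 32*t - 45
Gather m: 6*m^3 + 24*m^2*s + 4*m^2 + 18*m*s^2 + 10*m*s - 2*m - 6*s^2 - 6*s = 6*m^3 + m^2*(24*s + 4) + m*(18*s^2 + 10*s - 2) - 6*s^2 - 6*s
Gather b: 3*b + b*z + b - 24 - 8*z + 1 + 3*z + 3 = b*(z + 4) - 5*z - 20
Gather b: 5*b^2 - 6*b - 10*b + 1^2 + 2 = 5*b^2 - 16*b + 3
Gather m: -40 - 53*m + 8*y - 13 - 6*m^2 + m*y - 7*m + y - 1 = -6*m^2 + m*(y - 60) + 9*y - 54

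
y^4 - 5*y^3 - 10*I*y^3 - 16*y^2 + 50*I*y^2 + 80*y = y*(y - 5)*(y - 8*I)*(y - 2*I)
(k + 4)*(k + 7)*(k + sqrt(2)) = k^3 + sqrt(2)*k^2 + 11*k^2 + 11*sqrt(2)*k + 28*k + 28*sqrt(2)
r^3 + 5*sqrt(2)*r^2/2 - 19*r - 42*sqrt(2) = (r - 3*sqrt(2))*(r + 2*sqrt(2))*(r + 7*sqrt(2)/2)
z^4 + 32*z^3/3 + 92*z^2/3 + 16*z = z*(z + 2/3)*(z + 4)*(z + 6)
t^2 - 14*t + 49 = (t - 7)^2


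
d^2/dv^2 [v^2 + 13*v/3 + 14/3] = 2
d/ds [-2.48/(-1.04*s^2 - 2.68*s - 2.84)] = (-5.1584*s - 6.6464)/(1.04*s^2 + 2.68*s + 2.84)^2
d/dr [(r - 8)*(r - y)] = 2*r - y - 8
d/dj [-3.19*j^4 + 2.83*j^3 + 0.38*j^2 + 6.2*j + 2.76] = -12.76*j^3 + 8.49*j^2 + 0.76*j + 6.2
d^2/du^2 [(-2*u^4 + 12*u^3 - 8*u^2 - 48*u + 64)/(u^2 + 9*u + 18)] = 4*(-u^6 - 27*u^5 - 297*u^4 - 906*u^3 + 1284*u^2 + 7992*u + 4608)/(u^6 + 27*u^5 + 297*u^4 + 1701*u^3 + 5346*u^2 + 8748*u + 5832)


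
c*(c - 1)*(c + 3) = c^3 + 2*c^2 - 3*c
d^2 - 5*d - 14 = (d - 7)*(d + 2)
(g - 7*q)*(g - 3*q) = g^2 - 10*g*q + 21*q^2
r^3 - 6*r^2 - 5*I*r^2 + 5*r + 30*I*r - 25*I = (r - 5)*(r - 1)*(r - 5*I)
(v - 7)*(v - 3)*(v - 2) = v^3 - 12*v^2 + 41*v - 42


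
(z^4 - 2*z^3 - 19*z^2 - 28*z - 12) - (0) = z^4 - 2*z^3 - 19*z^2 - 28*z - 12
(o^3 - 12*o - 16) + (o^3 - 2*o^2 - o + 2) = 2*o^3 - 2*o^2 - 13*o - 14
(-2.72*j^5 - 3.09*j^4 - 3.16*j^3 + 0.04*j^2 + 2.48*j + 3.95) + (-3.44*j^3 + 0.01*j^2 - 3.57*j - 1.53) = -2.72*j^5 - 3.09*j^4 - 6.6*j^3 + 0.05*j^2 - 1.09*j + 2.42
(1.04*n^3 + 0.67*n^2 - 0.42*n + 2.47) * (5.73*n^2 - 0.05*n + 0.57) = 5.9592*n^5 + 3.7871*n^4 - 1.8473*n^3 + 14.556*n^2 - 0.3629*n + 1.4079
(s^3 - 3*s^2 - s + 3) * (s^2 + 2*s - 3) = s^5 - s^4 - 10*s^3 + 10*s^2 + 9*s - 9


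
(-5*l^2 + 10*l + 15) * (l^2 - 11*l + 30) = -5*l^4 + 65*l^3 - 245*l^2 + 135*l + 450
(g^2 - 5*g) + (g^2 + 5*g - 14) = 2*g^2 - 14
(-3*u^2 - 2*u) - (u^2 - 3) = -4*u^2 - 2*u + 3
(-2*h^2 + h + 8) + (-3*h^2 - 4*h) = -5*h^2 - 3*h + 8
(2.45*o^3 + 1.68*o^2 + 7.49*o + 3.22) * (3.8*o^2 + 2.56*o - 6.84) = 9.31*o^5 + 12.656*o^4 + 16.0048*o^3 + 19.9192*o^2 - 42.9884*o - 22.0248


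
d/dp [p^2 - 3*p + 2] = 2*p - 3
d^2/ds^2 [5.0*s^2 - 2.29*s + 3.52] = 10.0000000000000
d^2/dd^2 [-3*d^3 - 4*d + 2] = -18*d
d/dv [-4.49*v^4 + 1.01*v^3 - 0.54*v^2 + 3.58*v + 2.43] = -17.96*v^3 + 3.03*v^2 - 1.08*v + 3.58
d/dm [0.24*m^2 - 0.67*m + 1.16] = 0.48*m - 0.67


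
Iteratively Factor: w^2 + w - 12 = (w - 3)*(w + 4)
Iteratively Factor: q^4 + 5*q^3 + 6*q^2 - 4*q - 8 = (q - 1)*(q^3 + 6*q^2 + 12*q + 8) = (q - 1)*(q + 2)*(q^2 + 4*q + 4) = (q - 1)*(q + 2)^2*(q + 2)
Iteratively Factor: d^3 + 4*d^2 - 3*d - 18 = (d + 3)*(d^2 + d - 6) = (d + 3)^2*(d - 2)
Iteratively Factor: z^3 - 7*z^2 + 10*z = (z - 2)*(z^2 - 5*z) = (z - 5)*(z - 2)*(z)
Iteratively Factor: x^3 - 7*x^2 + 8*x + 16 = (x + 1)*(x^2 - 8*x + 16) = (x - 4)*(x + 1)*(x - 4)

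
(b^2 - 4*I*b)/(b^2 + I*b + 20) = b/(b + 5*I)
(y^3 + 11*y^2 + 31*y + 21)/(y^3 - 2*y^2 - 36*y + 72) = (y^3 + 11*y^2 + 31*y + 21)/(y^3 - 2*y^2 - 36*y + 72)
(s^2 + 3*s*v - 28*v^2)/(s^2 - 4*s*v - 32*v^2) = (-s^2 - 3*s*v + 28*v^2)/(-s^2 + 4*s*v + 32*v^2)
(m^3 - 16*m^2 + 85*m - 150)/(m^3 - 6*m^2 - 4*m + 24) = (m^2 - 10*m + 25)/(m^2 - 4)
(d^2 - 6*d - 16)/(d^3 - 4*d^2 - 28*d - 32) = 1/(d + 2)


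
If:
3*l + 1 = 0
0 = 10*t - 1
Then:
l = -1/3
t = 1/10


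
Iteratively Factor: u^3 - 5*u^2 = (u)*(u^2 - 5*u) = u*(u - 5)*(u)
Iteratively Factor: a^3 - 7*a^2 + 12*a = (a - 4)*(a^2 - 3*a) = a*(a - 4)*(a - 3)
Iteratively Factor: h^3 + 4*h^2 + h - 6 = (h - 1)*(h^2 + 5*h + 6) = (h - 1)*(h + 3)*(h + 2)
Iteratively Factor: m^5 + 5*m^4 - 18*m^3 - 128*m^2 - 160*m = (m)*(m^4 + 5*m^3 - 18*m^2 - 128*m - 160) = m*(m + 4)*(m^3 + m^2 - 22*m - 40) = m*(m + 2)*(m + 4)*(m^2 - m - 20) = m*(m - 5)*(m + 2)*(m + 4)*(m + 4)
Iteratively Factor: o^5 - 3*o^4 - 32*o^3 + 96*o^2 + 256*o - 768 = (o - 4)*(o^4 + o^3 - 28*o^2 - 16*o + 192) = (o - 4)*(o + 4)*(o^3 - 3*o^2 - 16*o + 48) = (o - 4)*(o + 4)^2*(o^2 - 7*o + 12) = (o - 4)*(o - 3)*(o + 4)^2*(o - 4)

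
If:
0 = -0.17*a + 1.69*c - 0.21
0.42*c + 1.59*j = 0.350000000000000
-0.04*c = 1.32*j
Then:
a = 8.12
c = 0.94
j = -0.03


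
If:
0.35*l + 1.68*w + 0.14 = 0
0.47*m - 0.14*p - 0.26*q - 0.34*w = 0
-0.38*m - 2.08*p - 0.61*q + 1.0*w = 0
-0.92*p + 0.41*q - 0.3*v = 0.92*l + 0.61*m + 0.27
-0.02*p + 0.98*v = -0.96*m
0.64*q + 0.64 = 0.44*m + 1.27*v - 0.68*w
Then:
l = -0.87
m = -0.26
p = 0.32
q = -0.77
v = 0.26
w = 0.10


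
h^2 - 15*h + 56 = (h - 8)*(h - 7)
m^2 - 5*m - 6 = (m - 6)*(m + 1)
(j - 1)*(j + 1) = j^2 - 1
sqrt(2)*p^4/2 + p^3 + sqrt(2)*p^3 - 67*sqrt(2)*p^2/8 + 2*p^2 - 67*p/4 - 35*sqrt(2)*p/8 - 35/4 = (p - 7/2)*(p + 1/2)*(p + 5)*(sqrt(2)*p/2 + 1)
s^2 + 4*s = s*(s + 4)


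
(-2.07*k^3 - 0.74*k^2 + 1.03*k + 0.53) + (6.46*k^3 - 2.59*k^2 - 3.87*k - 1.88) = 4.39*k^3 - 3.33*k^2 - 2.84*k - 1.35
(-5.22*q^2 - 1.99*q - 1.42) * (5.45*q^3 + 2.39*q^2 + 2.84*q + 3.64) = -28.449*q^5 - 23.3213*q^4 - 27.3199*q^3 - 28.0462*q^2 - 11.2764*q - 5.1688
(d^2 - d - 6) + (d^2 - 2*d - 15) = 2*d^2 - 3*d - 21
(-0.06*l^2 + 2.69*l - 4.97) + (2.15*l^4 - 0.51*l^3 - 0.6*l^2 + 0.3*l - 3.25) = 2.15*l^4 - 0.51*l^3 - 0.66*l^2 + 2.99*l - 8.22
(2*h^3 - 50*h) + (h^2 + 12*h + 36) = 2*h^3 + h^2 - 38*h + 36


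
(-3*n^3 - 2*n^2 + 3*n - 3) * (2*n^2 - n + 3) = -6*n^5 - n^4 - n^3 - 15*n^2 + 12*n - 9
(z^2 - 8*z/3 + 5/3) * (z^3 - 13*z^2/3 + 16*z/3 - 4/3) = z^5 - 7*z^4 + 167*z^3/9 - 205*z^2/9 + 112*z/9 - 20/9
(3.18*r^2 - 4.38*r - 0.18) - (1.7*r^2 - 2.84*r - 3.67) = 1.48*r^2 - 1.54*r + 3.49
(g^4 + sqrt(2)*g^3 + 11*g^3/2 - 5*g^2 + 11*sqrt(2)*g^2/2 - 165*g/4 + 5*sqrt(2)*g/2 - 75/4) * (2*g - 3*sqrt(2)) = 2*g^5 - sqrt(2)*g^4 + 11*g^4 - 16*g^3 - 11*sqrt(2)*g^3/2 - 231*g^2/2 + 20*sqrt(2)*g^2 - 105*g/2 + 495*sqrt(2)*g/4 + 225*sqrt(2)/4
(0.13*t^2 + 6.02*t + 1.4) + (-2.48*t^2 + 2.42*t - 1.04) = -2.35*t^2 + 8.44*t + 0.36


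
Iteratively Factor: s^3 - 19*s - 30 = (s + 2)*(s^2 - 2*s - 15) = (s - 5)*(s + 2)*(s + 3)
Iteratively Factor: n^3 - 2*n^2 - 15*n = (n)*(n^2 - 2*n - 15) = n*(n + 3)*(n - 5)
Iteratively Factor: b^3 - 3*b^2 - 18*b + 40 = (b + 4)*(b^2 - 7*b + 10) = (b - 2)*(b + 4)*(b - 5)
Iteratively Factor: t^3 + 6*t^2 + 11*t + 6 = (t + 2)*(t^2 + 4*t + 3) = (t + 2)*(t + 3)*(t + 1)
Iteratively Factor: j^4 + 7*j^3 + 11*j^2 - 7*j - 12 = (j - 1)*(j^3 + 8*j^2 + 19*j + 12) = (j - 1)*(j + 1)*(j^2 + 7*j + 12) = (j - 1)*(j + 1)*(j + 3)*(j + 4)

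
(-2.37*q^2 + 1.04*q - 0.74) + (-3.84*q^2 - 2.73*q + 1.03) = -6.21*q^2 - 1.69*q + 0.29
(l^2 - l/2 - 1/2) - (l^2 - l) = l/2 - 1/2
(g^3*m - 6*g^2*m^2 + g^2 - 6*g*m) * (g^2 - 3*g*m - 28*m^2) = g^5*m - 9*g^4*m^2 + g^4 - 10*g^3*m^3 - 9*g^3*m + 168*g^2*m^4 - 10*g^2*m^2 + 168*g*m^3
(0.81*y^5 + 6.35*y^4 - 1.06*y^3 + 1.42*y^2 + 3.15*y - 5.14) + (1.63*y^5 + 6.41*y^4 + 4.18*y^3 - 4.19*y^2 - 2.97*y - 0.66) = 2.44*y^5 + 12.76*y^4 + 3.12*y^3 - 2.77*y^2 + 0.18*y - 5.8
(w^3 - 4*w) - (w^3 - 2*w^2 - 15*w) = 2*w^2 + 11*w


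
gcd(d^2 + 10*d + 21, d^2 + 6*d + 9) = d + 3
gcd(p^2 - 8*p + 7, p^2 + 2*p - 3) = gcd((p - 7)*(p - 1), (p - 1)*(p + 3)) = p - 1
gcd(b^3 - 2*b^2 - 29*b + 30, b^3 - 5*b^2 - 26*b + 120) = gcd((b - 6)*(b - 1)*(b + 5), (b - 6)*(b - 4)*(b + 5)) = b^2 - b - 30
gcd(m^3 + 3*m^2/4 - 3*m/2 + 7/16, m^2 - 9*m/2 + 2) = m - 1/2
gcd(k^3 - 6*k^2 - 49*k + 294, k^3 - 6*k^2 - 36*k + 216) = k - 6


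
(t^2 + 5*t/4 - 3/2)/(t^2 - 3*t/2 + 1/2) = (4*t^2 + 5*t - 6)/(2*(2*t^2 - 3*t + 1))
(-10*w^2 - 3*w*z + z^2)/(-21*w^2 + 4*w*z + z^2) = (-10*w^2 - 3*w*z + z^2)/(-21*w^2 + 4*w*z + z^2)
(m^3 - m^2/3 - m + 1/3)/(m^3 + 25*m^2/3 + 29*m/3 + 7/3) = (3*m^2 - 4*m + 1)/(3*m^2 + 22*m + 7)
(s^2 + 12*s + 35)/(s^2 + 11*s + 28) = (s + 5)/(s + 4)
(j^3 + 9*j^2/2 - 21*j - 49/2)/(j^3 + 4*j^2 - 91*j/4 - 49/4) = 2*(j + 1)/(2*j + 1)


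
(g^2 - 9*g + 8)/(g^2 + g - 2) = (g - 8)/(g + 2)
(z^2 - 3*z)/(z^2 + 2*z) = (z - 3)/(z + 2)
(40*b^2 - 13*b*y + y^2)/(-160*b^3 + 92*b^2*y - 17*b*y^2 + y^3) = 1/(-4*b + y)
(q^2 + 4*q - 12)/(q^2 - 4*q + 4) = (q + 6)/(q - 2)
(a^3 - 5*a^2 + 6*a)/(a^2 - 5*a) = (a^2 - 5*a + 6)/(a - 5)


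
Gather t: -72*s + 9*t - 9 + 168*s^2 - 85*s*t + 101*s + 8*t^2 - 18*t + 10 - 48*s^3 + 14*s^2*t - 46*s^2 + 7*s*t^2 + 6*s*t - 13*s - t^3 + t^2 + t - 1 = -48*s^3 + 122*s^2 + 16*s - t^3 + t^2*(7*s + 9) + t*(14*s^2 - 79*s - 8)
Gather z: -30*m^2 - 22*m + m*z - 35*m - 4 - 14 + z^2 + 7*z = -30*m^2 - 57*m + z^2 + z*(m + 7) - 18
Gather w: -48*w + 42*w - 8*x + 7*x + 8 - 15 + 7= -6*w - x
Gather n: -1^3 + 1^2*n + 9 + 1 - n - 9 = 0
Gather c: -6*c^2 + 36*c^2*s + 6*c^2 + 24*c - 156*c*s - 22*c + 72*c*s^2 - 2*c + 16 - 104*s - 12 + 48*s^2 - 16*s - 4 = 36*c^2*s + c*(72*s^2 - 156*s) + 48*s^2 - 120*s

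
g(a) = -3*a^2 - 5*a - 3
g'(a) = -6*a - 5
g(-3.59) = -23.71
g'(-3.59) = 16.54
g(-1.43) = -1.98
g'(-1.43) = 3.58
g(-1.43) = -1.98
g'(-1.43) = 3.58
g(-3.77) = -26.79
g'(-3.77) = 17.62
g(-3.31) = -19.32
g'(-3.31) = 14.86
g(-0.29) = -1.80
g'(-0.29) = -3.26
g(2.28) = -30.00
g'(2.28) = -18.68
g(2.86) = -41.84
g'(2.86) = -22.16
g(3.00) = -45.00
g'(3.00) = -23.00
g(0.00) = -3.00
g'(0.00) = -5.00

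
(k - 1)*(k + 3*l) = k^2 + 3*k*l - k - 3*l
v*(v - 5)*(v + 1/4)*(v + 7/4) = v^4 - 3*v^3 - 153*v^2/16 - 35*v/16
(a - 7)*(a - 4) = a^2 - 11*a + 28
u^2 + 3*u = u*(u + 3)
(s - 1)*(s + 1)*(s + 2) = s^3 + 2*s^2 - s - 2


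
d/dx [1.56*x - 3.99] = 1.56000000000000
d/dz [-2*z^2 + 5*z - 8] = 5 - 4*z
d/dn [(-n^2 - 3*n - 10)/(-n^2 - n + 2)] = 2*(-n^2 - 12*n - 8)/(n^4 + 2*n^3 - 3*n^2 - 4*n + 4)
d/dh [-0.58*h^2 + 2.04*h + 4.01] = 2.04 - 1.16*h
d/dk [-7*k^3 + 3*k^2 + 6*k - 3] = -21*k^2 + 6*k + 6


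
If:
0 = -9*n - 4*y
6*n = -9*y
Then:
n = 0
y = 0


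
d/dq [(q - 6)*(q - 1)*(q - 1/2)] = 3*q^2 - 15*q + 19/2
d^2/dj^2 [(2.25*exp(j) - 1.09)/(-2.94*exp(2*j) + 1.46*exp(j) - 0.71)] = (-19.4481*exp(4*j) + 28.028196*exp(3*j) + 14.143752*exp(2*j) - 9.10997*exp(j) - 0.00433100000000008)*exp(j)/(25.412184*exp(6*j) - 37.858968*exp(5*j) + 37.21158*exp(4*j) - 21.39776*exp(3*j) + 8.98647*exp(2*j) - 2.207958*exp(j) + 0.357911)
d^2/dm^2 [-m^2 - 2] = -2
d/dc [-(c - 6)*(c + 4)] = 2 - 2*c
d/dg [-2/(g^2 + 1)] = 4*g/(g^2 + 1)^2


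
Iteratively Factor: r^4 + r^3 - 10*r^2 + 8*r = (r - 2)*(r^3 + 3*r^2 - 4*r) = r*(r - 2)*(r^2 + 3*r - 4) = r*(r - 2)*(r - 1)*(r + 4)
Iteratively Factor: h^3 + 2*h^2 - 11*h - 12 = (h + 4)*(h^2 - 2*h - 3) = (h + 1)*(h + 4)*(h - 3)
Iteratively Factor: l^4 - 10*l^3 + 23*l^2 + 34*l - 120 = (l - 5)*(l^3 - 5*l^2 - 2*l + 24) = (l - 5)*(l + 2)*(l^2 - 7*l + 12) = (l - 5)*(l - 3)*(l + 2)*(l - 4)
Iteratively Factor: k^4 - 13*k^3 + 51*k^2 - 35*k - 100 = (k - 5)*(k^3 - 8*k^2 + 11*k + 20) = (k - 5)*(k - 4)*(k^2 - 4*k - 5) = (k - 5)*(k - 4)*(k + 1)*(k - 5)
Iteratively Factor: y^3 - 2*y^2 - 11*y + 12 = (y - 4)*(y^2 + 2*y - 3) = (y - 4)*(y + 3)*(y - 1)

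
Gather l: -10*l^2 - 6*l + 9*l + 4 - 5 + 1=-10*l^2 + 3*l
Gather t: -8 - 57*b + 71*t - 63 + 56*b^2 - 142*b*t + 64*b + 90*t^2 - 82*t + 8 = 56*b^2 + 7*b + 90*t^2 + t*(-142*b - 11) - 63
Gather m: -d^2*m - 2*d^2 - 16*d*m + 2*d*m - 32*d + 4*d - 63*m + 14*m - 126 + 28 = -2*d^2 - 28*d + m*(-d^2 - 14*d - 49) - 98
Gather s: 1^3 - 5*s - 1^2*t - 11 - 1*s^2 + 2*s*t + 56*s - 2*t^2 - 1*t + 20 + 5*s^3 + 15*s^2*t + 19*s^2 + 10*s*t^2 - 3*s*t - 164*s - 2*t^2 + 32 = 5*s^3 + s^2*(15*t + 18) + s*(10*t^2 - t - 113) - 4*t^2 - 2*t + 42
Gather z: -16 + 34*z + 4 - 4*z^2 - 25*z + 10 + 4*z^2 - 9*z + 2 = 0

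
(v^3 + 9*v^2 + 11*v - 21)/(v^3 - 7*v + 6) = (v + 7)/(v - 2)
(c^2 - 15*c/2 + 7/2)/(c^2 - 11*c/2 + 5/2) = (c - 7)/(c - 5)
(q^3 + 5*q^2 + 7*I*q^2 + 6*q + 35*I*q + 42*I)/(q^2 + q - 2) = (q^2 + q*(3 + 7*I) + 21*I)/(q - 1)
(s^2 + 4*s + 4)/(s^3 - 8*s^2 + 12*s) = (s^2 + 4*s + 4)/(s*(s^2 - 8*s + 12))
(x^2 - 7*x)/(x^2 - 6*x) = (x - 7)/(x - 6)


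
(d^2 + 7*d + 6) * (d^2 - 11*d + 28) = d^4 - 4*d^3 - 43*d^2 + 130*d + 168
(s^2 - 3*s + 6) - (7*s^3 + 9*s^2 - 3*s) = -7*s^3 - 8*s^2 + 6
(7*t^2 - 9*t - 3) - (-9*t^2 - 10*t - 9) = 16*t^2 + t + 6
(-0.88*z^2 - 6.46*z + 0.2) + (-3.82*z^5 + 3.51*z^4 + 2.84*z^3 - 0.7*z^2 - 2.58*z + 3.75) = -3.82*z^5 + 3.51*z^4 + 2.84*z^3 - 1.58*z^2 - 9.04*z + 3.95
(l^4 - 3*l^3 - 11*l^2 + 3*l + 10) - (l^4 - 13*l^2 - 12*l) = -3*l^3 + 2*l^2 + 15*l + 10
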